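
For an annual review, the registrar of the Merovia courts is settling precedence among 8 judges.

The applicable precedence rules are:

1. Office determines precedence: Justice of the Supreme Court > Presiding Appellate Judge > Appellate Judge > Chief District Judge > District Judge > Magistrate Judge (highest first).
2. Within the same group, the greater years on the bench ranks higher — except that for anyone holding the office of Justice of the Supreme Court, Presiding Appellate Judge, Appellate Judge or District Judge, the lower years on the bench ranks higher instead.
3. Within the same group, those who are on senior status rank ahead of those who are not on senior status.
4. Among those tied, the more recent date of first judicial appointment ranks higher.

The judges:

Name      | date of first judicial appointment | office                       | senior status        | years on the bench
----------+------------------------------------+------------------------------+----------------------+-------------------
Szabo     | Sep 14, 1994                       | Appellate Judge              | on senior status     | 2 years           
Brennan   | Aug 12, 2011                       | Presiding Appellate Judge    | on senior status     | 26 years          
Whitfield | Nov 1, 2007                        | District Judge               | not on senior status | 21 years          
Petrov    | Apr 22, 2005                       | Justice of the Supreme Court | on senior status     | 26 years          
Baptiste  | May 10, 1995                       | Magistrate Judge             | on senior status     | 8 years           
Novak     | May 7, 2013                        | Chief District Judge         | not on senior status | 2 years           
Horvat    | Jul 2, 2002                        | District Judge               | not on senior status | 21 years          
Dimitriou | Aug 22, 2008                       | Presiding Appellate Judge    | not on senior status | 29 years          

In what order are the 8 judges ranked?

By office: Petrov (Justice of the Supreme Court); then Brennan and Dimitriou (Presiding Appellate Judge); then Szabo (Appellate Judge); then Novak (Chief District Judge); then Whitfield and Horvat (District Judge); then Baptiste (Magistrate Judge).
Among Brennan and Dimitriou, by years on the bench (lower first) (reversed rule for this group): Brennan (26 years) before Dimitriou (29 years).
Whitfield and Horvat both have years on the bench 21 years, so the next rule applies.
Whitfield and Horvat are each not on senior status, so the next rule applies.
Among Whitfield and Horvat, by date of first judicial appointment (later first): Whitfield (Nov 1, 2007) before Horvat (Jul 2, 2002).
Full order: Petrov, Brennan, Dimitriou, Szabo, Novak, Whitfield, Horvat, Baptiste.

Petrov, Brennan, Dimitriou, Szabo, Novak, Whitfield, Horvat, Baptiste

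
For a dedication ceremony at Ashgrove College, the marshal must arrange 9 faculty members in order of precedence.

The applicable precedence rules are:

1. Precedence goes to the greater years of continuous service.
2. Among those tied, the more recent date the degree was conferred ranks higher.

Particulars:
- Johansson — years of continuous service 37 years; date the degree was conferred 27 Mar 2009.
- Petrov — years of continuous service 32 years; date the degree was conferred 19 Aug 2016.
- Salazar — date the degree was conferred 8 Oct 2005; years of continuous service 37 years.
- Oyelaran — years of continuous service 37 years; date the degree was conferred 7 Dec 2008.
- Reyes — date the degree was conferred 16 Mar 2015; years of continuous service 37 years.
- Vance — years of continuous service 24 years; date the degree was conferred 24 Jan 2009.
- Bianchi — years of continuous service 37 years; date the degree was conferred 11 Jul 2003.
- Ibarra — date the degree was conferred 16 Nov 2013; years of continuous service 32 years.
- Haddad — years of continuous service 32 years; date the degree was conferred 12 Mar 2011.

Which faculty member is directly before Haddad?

By years of continuous service (higher first): Reyes, Johansson, Oyelaran, Salazar and Bianchi (each 37 years); then Petrov, Ibarra and Haddad (each 32 years); then Vance (24 years).
Among Reyes, Johansson, Oyelaran, Salazar and Bianchi, by date the degree was conferred (later first): Reyes (16 Mar 2015) before Johansson (27 Mar 2009) before Oyelaran (7 Dec 2008) before Salazar (8 Oct 2005) before Bianchi (11 Jul 2003).
Among Petrov, Ibarra and Haddad, by date the degree was conferred (later first): Petrov (19 Aug 2016) before Ibarra (16 Nov 2013) before Haddad (12 Mar 2011).
Order: Reyes, Johansson, Oyelaran, Salazar, Bianchi, Petrov, Ibarra, Haddad, Vance.

Ibarra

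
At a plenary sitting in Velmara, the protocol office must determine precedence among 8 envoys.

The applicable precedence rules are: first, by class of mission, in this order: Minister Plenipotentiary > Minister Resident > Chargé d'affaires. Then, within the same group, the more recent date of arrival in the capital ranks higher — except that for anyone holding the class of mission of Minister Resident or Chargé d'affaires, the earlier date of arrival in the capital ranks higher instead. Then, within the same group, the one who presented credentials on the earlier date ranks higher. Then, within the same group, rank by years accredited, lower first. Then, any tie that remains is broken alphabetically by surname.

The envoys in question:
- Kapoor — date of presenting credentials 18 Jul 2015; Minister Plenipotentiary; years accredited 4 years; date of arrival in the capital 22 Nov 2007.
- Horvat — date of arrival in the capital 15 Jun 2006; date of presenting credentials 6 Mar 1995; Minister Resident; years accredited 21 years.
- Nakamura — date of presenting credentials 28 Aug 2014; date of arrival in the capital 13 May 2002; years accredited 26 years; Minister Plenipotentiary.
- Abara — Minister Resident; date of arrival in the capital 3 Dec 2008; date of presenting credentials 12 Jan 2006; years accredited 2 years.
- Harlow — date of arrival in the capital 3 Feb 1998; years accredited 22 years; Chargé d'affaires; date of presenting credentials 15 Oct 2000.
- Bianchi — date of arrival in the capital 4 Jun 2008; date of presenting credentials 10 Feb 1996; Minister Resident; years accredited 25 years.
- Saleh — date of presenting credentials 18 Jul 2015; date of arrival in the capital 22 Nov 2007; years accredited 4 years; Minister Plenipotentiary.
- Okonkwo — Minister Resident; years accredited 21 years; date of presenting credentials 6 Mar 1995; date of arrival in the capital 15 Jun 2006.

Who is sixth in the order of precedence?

By class of mission: Kapoor, Saleh and Nakamura (Minister Plenipotentiary); then Horvat, Okonkwo, Bianchi and Abara (Minister Resident); then Harlow (Chargé d'affaires).
Among Kapoor, Saleh and Nakamura, by date of arrival in the capital (later first): Kapoor and Saleh (22 Nov 2007) before Nakamura (13 May 2002).
Kapoor and Saleh both have date of presenting credentials 18 Jul 2015, so the next rule applies.
Kapoor and Saleh both have years accredited 4 years, so the next rule applies.
Among Kapoor and Saleh, alphabetically by surname: Kapoor before Saleh.
Among Horvat, Okonkwo, Bianchi and Abara, by date of arrival in the capital (earlier first) (reversed rule for this group): Horvat and Okonkwo (15 Jun 2006) before Bianchi (4 Jun 2008) before Abara (3 Dec 2008).
Horvat and Okonkwo both have date of presenting credentials 6 Mar 1995, so the next rule applies.
Horvat and Okonkwo both have years accredited 21 years, so the next rule applies.
Among Horvat and Okonkwo, alphabetically by surname: Horvat before Okonkwo.
Order: Kapoor, Saleh, Nakamura, Horvat, Okonkwo, Bianchi, Abara, Harlow.

Bianchi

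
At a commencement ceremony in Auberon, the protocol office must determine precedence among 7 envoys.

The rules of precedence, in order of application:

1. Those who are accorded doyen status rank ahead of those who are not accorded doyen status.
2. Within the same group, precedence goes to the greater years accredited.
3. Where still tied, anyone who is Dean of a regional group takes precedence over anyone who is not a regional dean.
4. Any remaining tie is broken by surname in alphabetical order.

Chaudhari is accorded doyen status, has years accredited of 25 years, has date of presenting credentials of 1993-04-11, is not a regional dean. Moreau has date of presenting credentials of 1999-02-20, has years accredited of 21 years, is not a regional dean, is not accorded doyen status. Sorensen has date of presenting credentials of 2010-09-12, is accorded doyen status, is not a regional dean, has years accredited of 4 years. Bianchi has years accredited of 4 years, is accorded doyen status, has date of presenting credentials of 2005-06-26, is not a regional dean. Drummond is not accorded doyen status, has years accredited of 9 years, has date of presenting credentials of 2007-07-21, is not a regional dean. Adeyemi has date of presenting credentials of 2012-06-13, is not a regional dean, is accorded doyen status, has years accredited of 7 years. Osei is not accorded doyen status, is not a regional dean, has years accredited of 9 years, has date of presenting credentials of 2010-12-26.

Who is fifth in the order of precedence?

By the first rule: Chaudhari, Adeyemi, Bianchi and Sorensen (each accorded doyen status); then Moreau, Drummond and Osei (each not accorded doyen status).
Among Chaudhari, Adeyemi, Bianchi and Sorensen, by years accredited (higher first): Chaudhari (25 years) before Adeyemi (7 years) before Bianchi and Sorensen (4 years).
Bianchi and Sorensen are each not a regional dean, so the next rule applies.
Among Bianchi and Sorensen, alphabetically by surname: Bianchi before Sorensen.
Among Moreau, Drummond and Osei, by years accredited (higher first): Moreau (21 years) before Drummond and Osei (9 years).
Drummond and Osei are each not a regional dean, so the next rule applies.
Among Drummond and Osei, alphabetically by surname: Drummond before Osei.
Order: Chaudhari, Adeyemi, Bianchi, Sorensen, Moreau, Drummond, Osei.

Moreau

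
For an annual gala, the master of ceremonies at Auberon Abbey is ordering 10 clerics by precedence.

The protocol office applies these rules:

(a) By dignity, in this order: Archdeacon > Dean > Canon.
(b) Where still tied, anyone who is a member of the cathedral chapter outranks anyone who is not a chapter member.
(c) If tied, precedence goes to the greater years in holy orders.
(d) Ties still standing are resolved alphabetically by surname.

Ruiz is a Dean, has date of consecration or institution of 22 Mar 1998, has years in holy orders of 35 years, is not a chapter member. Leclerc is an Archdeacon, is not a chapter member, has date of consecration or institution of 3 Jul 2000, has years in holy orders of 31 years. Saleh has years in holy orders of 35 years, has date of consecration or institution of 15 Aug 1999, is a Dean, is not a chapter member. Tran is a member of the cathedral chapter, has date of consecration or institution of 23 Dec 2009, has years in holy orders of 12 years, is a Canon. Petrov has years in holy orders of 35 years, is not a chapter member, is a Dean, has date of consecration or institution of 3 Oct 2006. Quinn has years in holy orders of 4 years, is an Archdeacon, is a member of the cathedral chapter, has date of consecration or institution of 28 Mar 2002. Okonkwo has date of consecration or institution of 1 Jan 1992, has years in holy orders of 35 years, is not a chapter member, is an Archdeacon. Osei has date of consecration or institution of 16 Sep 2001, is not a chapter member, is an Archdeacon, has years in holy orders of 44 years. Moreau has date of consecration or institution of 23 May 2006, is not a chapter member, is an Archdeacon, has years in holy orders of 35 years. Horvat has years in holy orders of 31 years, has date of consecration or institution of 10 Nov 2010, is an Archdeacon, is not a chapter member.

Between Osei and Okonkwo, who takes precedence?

By dignity: Quinn, Osei, Moreau, Okonkwo, Horvat and Leclerc (Archdeacon); then Petrov, Ruiz and Saleh (Dean); then Tran (Canon).
Among Quinn, Osei, Moreau, Okonkwo, Horvat and Leclerc, a member of the cathedral chapter before not a chapter member: Quinn (a member of the cathedral chapter) before Osei, Moreau, Okonkwo, Horvat and Leclerc (not a chapter member).
Among Osei, Moreau, Okonkwo, Horvat and Leclerc, by years in holy orders (higher first): Osei (44 years) before Moreau and Okonkwo (35 years) before Horvat and Leclerc (31 years).
Among Moreau and Okonkwo, alphabetically by surname: Moreau before Okonkwo.
Among Horvat and Leclerc, alphabetically by surname: Horvat before Leclerc.
Petrov, Ruiz and Saleh are each not a chapter member, so the next rule applies.
Petrov, Ruiz and Saleh all have years in holy orders 35 years, so the next rule applies.
Among Petrov, Ruiz and Saleh, alphabetically by surname: Petrov before Ruiz before Saleh.
So Osei takes precedence.

Osei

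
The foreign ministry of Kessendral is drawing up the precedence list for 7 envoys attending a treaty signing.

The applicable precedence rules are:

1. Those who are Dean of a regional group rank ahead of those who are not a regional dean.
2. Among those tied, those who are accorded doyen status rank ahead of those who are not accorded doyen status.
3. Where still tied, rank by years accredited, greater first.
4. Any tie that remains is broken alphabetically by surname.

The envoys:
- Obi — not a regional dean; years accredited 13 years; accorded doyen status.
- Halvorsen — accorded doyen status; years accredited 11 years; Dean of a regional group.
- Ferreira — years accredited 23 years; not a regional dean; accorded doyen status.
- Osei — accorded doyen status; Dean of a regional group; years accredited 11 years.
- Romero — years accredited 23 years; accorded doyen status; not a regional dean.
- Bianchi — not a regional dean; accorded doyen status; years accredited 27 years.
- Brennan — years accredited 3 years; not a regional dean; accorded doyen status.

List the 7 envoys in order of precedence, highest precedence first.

Halvorsen, Osei, Bianchi, Ferreira, Romero, Obi, Brennan

By the first rule: Halvorsen and Osei (both Dean of a regional group); then Bianchi, Ferreira, Romero, Obi and Brennan (each not a regional dean).
Halvorsen and Osei are each accorded doyen status, so the next rule applies.
Halvorsen and Osei both have years accredited 11 years, so the next rule applies.
Among Halvorsen and Osei, alphabetically by surname: Halvorsen before Osei.
Bianchi, Ferreira, Romero, Obi and Brennan are each accorded doyen status, so the next rule applies.
Among Bianchi, Ferreira, Romero, Obi and Brennan, by years accredited (higher first): Bianchi (27 years) before Ferreira and Romero (23 years) before Obi (13 years) before Brennan (3 years).
Among Ferreira and Romero, alphabetically by surname: Ferreira before Romero.
Full order: Halvorsen, Osei, Bianchi, Ferreira, Romero, Obi, Brennan.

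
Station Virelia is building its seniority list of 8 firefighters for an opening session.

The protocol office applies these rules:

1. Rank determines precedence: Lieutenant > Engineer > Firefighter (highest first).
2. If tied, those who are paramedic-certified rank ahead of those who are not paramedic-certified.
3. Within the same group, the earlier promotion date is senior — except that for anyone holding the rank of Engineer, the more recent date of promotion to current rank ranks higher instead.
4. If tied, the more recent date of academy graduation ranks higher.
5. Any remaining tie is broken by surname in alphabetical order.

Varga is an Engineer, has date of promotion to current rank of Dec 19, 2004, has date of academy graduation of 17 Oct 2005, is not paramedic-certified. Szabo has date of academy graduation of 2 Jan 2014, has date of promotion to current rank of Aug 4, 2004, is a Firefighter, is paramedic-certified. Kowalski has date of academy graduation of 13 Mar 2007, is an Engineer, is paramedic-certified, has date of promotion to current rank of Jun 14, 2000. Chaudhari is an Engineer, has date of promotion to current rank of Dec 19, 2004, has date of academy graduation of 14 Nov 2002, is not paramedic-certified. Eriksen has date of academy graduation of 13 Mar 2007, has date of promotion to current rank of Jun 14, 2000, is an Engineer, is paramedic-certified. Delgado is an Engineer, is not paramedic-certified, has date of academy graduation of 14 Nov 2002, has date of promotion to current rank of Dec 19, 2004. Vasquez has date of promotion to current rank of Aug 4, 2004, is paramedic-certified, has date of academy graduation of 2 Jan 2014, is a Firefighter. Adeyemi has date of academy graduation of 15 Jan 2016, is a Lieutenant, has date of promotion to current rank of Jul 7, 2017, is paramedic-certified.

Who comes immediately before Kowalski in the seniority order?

By rank: Adeyemi (Lieutenant); then Eriksen, Kowalski, Varga, Chaudhari and Delgado (Engineer); then Szabo and Vasquez (Firefighter).
Among Eriksen, Kowalski, Varga, Chaudhari and Delgado, paramedic-certified before not paramedic-certified: Eriksen and Kowalski (paramedic-certified) before Varga, Chaudhari and Delgado (not paramedic-certified).
Eriksen and Kowalski both have date of promotion to current rank Jun 14, 2000, so the next rule applies.
Eriksen and Kowalski both have date of academy graduation 13 Mar 2007, so the next rule applies.
Among Eriksen and Kowalski, alphabetically by surname: Eriksen before Kowalski.
Varga, Chaudhari and Delgado all have date of promotion to current rank Dec 19, 2004, so the next rule applies.
Among Varga, Chaudhari and Delgado, by date of academy graduation (later first): Varga (17 Oct 2005) before Chaudhari and Delgado (14 Nov 2002).
Among Chaudhari and Delgado, alphabetically by surname: Chaudhari before Delgado.
Szabo and Vasquez are each paramedic-certified, so the next rule applies.
Szabo and Vasquez both have date of promotion to current rank Aug 4, 2004, so the next rule applies.
Szabo and Vasquez both have date of academy graduation 2 Jan 2014, so the next rule applies.
Among Szabo and Vasquez, alphabetically by surname: Szabo before Vasquez.
Order: Adeyemi, Eriksen, Kowalski, Varga, Chaudhari, Delgado, Szabo, Vasquez.

Eriksen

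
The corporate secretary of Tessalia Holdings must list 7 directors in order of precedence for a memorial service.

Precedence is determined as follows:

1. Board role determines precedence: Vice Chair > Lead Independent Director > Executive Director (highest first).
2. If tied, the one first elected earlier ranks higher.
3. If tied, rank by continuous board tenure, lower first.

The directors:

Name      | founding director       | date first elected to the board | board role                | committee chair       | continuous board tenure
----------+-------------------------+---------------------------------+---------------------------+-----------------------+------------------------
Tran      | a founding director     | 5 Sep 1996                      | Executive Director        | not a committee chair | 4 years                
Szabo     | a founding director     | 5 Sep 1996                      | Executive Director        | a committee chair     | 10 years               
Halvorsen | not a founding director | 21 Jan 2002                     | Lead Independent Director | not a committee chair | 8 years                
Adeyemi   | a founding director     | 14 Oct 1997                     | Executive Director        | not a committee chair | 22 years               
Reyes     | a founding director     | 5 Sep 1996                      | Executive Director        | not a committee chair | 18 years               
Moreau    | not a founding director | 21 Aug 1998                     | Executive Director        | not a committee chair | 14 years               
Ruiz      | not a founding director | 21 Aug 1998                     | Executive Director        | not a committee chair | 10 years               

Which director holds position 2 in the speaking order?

Tran

By board role: Halvorsen (Lead Independent Director); then Tran, Szabo, Reyes, Adeyemi, Ruiz and Moreau (Executive Director).
Among Tran, Szabo, Reyes, Adeyemi, Ruiz and Moreau, by date first elected to the board (earlier first): Tran, Szabo and Reyes (5 Sep 1996) before Adeyemi (14 Oct 1997) before Ruiz and Moreau (21 Aug 1998).
Among Tran, Szabo and Reyes, by continuous board tenure (lower first): Tran (4 years) before Szabo (10 years) before Reyes (18 years).
Among Ruiz and Moreau, by continuous board tenure (lower first): Ruiz (10 years) before Moreau (14 years).
Order: Halvorsen, Tran, Szabo, Reyes, Adeyemi, Ruiz, Moreau.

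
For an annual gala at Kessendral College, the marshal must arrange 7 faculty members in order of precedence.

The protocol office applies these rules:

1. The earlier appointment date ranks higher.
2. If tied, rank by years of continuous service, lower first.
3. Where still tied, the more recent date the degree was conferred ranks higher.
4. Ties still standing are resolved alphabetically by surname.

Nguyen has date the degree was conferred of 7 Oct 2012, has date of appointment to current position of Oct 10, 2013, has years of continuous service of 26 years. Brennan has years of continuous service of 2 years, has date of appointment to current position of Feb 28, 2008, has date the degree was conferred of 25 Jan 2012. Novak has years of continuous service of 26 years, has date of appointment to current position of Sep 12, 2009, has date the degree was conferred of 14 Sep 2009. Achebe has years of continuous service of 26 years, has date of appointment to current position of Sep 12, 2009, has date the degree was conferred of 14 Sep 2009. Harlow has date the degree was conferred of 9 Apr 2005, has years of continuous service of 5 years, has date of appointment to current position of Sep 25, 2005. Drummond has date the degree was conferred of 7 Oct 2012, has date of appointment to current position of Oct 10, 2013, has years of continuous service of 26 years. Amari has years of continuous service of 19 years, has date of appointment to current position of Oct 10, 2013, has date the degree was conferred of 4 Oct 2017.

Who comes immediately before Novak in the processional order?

By date of appointment to current position (earlier first): Harlow (Sep 25, 2005); then Brennan (Feb 28, 2008); then Achebe and Novak (both Sep 12, 2009); then Amari, Drummond and Nguyen (each Oct 10, 2013).
Achebe and Novak both have years of continuous service 26 years, so the next rule applies.
Achebe and Novak both have date the degree was conferred 14 Sep 2009, so the next rule applies.
Among Achebe and Novak, alphabetically by surname: Achebe before Novak.
Among Amari, Drummond and Nguyen, by years of continuous service (lower first): Amari (19 years) before Drummond and Nguyen (26 years).
Drummond and Nguyen both have date the degree was conferred 7 Oct 2012, so the next rule applies.
Among Drummond and Nguyen, alphabetically by surname: Drummond before Nguyen.
Order: Harlow, Brennan, Achebe, Novak, Amari, Drummond, Nguyen.

Achebe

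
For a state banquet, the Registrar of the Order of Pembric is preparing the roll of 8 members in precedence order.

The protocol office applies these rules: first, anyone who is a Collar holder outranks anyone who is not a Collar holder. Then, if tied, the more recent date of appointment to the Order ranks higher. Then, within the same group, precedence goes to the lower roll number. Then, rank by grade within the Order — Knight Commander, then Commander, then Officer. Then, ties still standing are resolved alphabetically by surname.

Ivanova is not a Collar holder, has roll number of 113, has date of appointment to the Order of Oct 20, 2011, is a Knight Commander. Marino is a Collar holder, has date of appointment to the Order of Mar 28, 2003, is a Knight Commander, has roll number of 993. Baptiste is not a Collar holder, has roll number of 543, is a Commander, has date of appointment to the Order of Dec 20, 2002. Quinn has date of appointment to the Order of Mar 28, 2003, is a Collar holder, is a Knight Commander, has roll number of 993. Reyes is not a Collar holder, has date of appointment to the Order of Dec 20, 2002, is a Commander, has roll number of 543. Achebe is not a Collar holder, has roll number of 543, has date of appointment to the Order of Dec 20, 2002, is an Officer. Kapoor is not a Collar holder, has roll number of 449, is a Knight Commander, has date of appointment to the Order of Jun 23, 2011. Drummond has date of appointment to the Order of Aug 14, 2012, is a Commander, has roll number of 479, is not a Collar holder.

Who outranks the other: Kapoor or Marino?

Marino

By the first rule: Marino and Quinn (both a Collar holder); then Drummond, Ivanova, Kapoor, Baptiste, Reyes and Achebe (each not a Collar holder).
Marino and Quinn both have date of appointment to the Order Mar 28, 2003, so the next rule applies.
Marino and Quinn both have roll number 993, so the next rule applies.
Marino and Quinn are each Knight Commander, so the next rule applies.
Among Marino and Quinn, alphabetically by surname: Marino before Quinn.
Among Drummond, Ivanova, Kapoor, Baptiste, Reyes and Achebe, by date of appointment to the Order (later first): Drummond (Aug 14, 2012) before Ivanova (Oct 20, 2011) before Kapoor (Jun 23, 2011) before Baptiste, Reyes and Achebe (Dec 20, 2002).
Baptiste, Reyes and Achebe all have roll number 543, so the next rule applies.
Among Baptiste, Reyes and Achebe, by grade within the Order: Baptiste and Reyes (Commander) before Achebe (Officer).
Among Baptiste and Reyes, alphabetically by surname: Baptiste before Reyes.
So Marino takes precedence.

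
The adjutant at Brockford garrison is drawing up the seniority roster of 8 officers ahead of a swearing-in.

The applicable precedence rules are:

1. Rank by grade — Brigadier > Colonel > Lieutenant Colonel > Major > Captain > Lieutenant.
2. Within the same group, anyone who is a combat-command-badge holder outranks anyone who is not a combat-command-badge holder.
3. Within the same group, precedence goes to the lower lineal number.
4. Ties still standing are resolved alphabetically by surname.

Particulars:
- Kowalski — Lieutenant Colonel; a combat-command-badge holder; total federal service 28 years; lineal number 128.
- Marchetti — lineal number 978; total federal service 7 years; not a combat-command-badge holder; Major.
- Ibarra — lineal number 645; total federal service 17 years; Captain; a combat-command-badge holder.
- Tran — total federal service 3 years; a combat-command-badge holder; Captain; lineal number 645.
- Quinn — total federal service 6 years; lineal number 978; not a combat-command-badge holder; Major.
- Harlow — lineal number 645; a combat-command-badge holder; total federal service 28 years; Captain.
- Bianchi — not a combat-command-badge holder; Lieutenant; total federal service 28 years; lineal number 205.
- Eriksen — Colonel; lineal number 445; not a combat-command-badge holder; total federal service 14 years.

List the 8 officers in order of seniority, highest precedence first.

By grade: Eriksen (Colonel); then Kowalski (Lieutenant Colonel); then Marchetti and Quinn (Major); then Harlow, Ibarra and Tran (Captain); then Bianchi (Lieutenant).
Marchetti and Quinn are each not a combat-command-badge holder, so the next rule applies.
Marchetti and Quinn both have lineal number 978, so the next rule applies.
Among Marchetti and Quinn, alphabetically by surname: Marchetti before Quinn.
Harlow, Ibarra and Tran are each a combat-command-badge holder, so the next rule applies.
Harlow, Ibarra and Tran all have lineal number 645, so the next rule applies.
Among Harlow, Ibarra and Tran, alphabetically by surname: Harlow before Ibarra before Tran.
Full order: Eriksen, Kowalski, Marchetti, Quinn, Harlow, Ibarra, Tran, Bianchi.

Eriksen, Kowalski, Marchetti, Quinn, Harlow, Ibarra, Tran, Bianchi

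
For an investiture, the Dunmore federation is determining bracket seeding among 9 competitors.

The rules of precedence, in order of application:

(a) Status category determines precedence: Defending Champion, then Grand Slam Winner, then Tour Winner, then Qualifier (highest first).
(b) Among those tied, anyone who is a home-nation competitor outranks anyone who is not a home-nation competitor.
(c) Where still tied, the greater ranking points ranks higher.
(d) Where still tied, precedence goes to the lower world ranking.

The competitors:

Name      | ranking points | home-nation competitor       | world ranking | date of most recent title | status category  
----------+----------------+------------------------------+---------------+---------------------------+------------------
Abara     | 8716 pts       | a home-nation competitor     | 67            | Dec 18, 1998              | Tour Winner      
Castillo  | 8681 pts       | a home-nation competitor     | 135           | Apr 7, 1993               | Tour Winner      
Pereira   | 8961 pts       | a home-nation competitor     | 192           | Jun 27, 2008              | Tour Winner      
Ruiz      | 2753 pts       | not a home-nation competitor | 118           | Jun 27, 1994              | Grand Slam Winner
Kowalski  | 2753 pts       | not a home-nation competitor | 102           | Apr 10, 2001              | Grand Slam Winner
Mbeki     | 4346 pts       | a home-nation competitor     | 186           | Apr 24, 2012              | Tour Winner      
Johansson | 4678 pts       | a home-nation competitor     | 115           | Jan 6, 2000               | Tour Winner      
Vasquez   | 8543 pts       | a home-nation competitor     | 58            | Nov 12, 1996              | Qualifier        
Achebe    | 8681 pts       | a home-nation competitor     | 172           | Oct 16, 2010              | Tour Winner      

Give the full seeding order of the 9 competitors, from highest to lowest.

By status category: Kowalski and Ruiz (Grand Slam Winner); then Pereira, Abara, Castillo, Achebe, Johansson and Mbeki (Tour Winner); then Vasquez (Qualifier).
Kowalski and Ruiz are each not a home-nation competitor, so the next rule applies.
Kowalski and Ruiz both have ranking points 2753 pts, so the next rule applies.
Among Kowalski and Ruiz, by world ranking (lower first): Kowalski (102) before Ruiz (118).
Pereira, Abara, Castillo, Achebe, Johansson and Mbeki are each a home-nation competitor, so the next rule applies.
Among Pereira, Abara, Castillo, Achebe, Johansson and Mbeki, by ranking points (higher first): Pereira (8961 pts) before Abara (8716 pts) before Castillo and Achebe (8681 pts) before Johansson (4678 pts) before Mbeki (4346 pts).
Among Castillo and Achebe, by world ranking (lower first): Castillo (135) before Achebe (172).
Full order: Kowalski, Ruiz, Pereira, Abara, Castillo, Achebe, Johansson, Mbeki, Vasquez.

Kowalski, Ruiz, Pereira, Abara, Castillo, Achebe, Johansson, Mbeki, Vasquez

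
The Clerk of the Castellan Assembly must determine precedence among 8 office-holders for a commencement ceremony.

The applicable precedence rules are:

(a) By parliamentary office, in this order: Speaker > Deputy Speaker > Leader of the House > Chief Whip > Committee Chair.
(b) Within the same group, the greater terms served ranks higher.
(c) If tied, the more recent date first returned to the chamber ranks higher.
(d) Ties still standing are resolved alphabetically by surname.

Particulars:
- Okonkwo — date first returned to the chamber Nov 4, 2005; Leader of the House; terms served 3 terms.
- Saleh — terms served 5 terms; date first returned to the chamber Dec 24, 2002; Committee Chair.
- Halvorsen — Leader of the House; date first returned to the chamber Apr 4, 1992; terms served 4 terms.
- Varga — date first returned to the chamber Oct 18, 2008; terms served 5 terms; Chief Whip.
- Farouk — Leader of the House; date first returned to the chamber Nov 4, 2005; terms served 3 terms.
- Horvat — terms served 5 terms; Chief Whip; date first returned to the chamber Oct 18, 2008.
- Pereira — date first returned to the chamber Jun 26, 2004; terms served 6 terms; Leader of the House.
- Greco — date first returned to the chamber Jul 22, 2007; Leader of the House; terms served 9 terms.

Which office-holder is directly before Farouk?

Halvorsen

By parliamentary office: Greco, Pereira, Halvorsen, Farouk and Okonkwo (Leader of the House); then Horvat and Varga (Chief Whip); then Saleh (Committee Chair).
Among Greco, Pereira, Halvorsen, Farouk and Okonkwo, by terms served (higher first): Greco (9 terms) before Pereira (6 terms) before Halvorsen (4 terms) before Farouk and Okonkwo (3 terms).
Farouk and Okonkwo both have date first returned to the chamber Nov 4, 2005, so the next rule applies.
Among Farouk and Okonkwo, alphabetically by surname: Farouk before Okonkwo.
Horvat and Varga both have terms served 5 terms, so the next rule applies.
Horvat and Varga both have date first returned to the chamber Oct 18, 2008, so the next rule applies.
Among Horvat and Varga, alphabetically by surname: Horvat before Varga.
Order: Greco, Pereira, Halvorsen, Farouk, Okonkwo, Horvat, Varga, Saleh.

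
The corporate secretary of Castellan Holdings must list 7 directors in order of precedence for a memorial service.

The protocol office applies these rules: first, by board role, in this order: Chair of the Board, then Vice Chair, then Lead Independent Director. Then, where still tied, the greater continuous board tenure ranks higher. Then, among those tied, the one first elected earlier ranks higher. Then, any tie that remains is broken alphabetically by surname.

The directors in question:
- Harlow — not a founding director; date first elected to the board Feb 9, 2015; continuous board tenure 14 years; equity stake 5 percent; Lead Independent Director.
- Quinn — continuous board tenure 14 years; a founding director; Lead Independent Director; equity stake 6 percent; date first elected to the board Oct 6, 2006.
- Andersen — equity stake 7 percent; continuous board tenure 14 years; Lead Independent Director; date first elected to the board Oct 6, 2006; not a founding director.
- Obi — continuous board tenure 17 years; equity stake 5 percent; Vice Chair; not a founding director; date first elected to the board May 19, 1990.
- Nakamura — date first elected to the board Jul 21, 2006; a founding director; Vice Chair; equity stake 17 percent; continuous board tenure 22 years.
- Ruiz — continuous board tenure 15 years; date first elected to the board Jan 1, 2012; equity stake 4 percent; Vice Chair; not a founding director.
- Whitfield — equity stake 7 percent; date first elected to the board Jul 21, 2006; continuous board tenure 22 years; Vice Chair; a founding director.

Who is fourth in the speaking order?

By board role: Nakamura, Whitfield, Obi and Ruiz (Vice Chair); then Andersen, Quinn and Harlow (Lead Independent Director).
Among Nakamura, Whitfield, Obi and Ruiz, by continuous board tenure (higher first): Nakamura and Whitfield (22 years) before Obi (17 years) before Ruiz (15 years).
Nakamura and Whitfield both have date first elected to the board Jul 21, 2006, so the next rule applies.
Among Nakamura and Whitfield, alphabetically by surname: Nakamura before Whitfield.
Andersen, Quinn and Harlow all have continuous board tenure 14 years, so the next rule applies.
Among Andersen, Quinn and Harlow, by date first elected to the board (earlier first): Andersen and Quinn (Oct 6, 2006) before Harlow (Feb 9, 2015).
Among Andersen and Quinn, alphabetically by surname: Andersen before Quinn.
Order: Nakamura, Whitfield, Obi, Ruiz, Andersen, Quinn, Harlow.

Ruiz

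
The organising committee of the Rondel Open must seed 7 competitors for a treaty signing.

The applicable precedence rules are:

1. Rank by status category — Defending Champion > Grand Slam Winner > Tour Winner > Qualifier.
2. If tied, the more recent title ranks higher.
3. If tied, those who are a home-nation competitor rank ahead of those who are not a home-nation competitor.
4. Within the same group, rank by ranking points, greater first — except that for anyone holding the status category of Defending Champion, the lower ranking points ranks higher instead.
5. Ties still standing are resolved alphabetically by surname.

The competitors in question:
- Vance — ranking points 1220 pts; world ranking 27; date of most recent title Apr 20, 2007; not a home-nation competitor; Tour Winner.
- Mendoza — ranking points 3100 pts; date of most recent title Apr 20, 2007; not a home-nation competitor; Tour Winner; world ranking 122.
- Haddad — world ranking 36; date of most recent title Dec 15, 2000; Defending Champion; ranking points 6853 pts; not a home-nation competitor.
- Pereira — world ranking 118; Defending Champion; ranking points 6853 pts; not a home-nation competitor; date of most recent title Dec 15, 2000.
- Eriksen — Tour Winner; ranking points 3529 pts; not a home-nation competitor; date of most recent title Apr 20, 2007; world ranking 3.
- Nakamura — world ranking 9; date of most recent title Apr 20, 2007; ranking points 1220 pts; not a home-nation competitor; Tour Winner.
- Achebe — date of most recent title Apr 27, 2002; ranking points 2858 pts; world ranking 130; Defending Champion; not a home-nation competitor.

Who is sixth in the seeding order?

Nakamura

By status category: Achebe, Haddad and Pereira (Defending Champion); then Eriksen, Mendoza, Nakamura and Vance (Tour Winner).
Among Achebe, Haddad and Pereira, by date of most recent title (later first): Achebe (Apr 27, 2002) before Haddad and Pereira (Dec 15, 2000).
Haddad and Pereira are each not a home-nation competitor, so the next rule applies.
Haddad and Pereira both have ranking points 6853 pts, so the next rule applies.
Among Haddad and Pereira, alphabetically by surname: Haddad before Pereira.
Eriksen, Mendoza, Nakamura and Vance all have date of most recent title Apr 20, 2007, so the next rule applies.
Eriksen, Mendoza, Nakamura and Vance are each not a home-nation competitor, so the next rule applies.
Among Eriksen, Mendoza, Nakamura and Vance, by ranking points (higher first): Eriksen (3529 pts) before Mendoza (3100 pts) before Nakamura and Vance (1220 pts).
Among Nakamura and Vance, alphabetically by surname: Nakamura before Vance.
Order: Achebe, Haddad, Pereira, Eriksen, Mendoza, Nakamura, Vance.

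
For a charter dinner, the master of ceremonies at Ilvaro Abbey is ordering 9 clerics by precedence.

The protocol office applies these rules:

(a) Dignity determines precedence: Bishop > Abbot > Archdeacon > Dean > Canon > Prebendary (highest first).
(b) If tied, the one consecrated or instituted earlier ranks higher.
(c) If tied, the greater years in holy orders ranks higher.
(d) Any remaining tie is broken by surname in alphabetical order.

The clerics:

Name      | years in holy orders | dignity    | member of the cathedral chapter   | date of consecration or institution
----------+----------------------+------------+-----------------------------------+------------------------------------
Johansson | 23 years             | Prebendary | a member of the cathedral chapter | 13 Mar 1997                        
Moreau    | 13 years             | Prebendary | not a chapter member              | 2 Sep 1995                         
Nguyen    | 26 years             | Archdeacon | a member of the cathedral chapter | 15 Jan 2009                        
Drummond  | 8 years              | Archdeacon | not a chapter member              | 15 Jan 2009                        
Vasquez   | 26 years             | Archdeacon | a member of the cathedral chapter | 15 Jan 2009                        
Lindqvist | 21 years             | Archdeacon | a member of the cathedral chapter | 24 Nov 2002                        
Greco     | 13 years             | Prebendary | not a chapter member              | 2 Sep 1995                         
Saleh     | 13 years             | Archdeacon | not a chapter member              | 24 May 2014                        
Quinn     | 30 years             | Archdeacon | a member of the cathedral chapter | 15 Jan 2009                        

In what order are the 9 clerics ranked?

Lindqvist, Quinn, Nguyen, Vasquez, Drummond, Saleh, Greco, Moreau, Johansson

By dignity: Lindqvist, Quinn, Nguyen, Vasquez, Drummond and Saleh (Archdeacon); then Greco, Moreau and Johansson (Prebendary).
Among Lindqvist, Quinn, Nguyen, Vasquez, Drummond and Saleh, by date of consecration or institution (earlier first): Lindqvist (24 Nov 2002) before Quinn, Nguyen, Vasquez and Drummond (15 Jan 2009) before Saleh (24 May 2014).
Among Quinn, Nguyen, Vasquez and Drummond, by years in holy orders (higher first): Quinn (30 years) before Nguyen and Vasquez (26 years) before Drummond (8 years).
Among Nguyen and Vasquez, alphabetically by surname: Nguyen before Vasquez.
Among Greco, Moreau and Johansson, by date of consecration or institution (earlier first): Greco and Moreau (2 Sep 1995) before Johansson (13 Mar 1997).
Greco and Moreau both have years in holy orders 13 years, so the next rule applies.
Among Greco and Moreau, alphabetically by surname: Greco before Moreau.
Full order: Lindqvist, Quinn, Nguyen, Vasquez, Drummond, Saleh, Greco, Moreau, Johansson.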